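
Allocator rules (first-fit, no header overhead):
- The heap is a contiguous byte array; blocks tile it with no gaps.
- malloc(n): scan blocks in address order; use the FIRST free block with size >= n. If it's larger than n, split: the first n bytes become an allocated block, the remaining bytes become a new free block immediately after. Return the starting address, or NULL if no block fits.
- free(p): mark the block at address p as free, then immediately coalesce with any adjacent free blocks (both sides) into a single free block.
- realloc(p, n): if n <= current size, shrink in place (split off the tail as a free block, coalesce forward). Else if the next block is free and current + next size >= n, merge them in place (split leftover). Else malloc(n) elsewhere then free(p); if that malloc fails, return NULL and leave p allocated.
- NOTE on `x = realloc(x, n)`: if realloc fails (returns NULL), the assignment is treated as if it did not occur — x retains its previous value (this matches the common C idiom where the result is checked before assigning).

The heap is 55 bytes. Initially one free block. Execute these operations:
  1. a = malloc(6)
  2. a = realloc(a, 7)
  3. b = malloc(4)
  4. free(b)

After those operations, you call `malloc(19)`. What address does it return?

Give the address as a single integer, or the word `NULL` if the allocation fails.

Answer: 7

Derivation:
Op 1: a = malloc(6) -> a = 0; heap: [0-5 ALLOC][6-54 FREE]
Op 2: a = realloc(a, 7) -> a = 0; heap: [0-6 ALLOC][7-54 FREE]
Op 3: b = malloc(4) -> b = 7; heap: [0-6 ALLOC][7-10 ALLOC][11-54 FREE]
Op 4: free(b) -> (freed b); heap: [0-6 ALLOC][7-54 FREE]
malloc(19): first-fit scan over [0-6 ALLOC][7-54 FREE] -> 7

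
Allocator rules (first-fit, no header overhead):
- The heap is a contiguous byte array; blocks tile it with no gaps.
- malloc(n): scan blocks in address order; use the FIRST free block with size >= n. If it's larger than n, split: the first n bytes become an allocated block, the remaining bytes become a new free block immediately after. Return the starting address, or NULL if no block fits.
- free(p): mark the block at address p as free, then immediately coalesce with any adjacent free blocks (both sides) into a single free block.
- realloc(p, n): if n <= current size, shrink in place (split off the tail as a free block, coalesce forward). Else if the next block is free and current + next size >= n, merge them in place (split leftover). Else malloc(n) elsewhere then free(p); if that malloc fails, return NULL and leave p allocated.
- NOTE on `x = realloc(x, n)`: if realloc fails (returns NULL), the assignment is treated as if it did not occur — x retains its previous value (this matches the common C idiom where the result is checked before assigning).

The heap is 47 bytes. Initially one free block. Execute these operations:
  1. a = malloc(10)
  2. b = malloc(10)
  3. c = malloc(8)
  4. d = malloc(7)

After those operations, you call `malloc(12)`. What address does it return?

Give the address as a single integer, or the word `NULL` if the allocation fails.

Answer: 35

Derivation:
Op 1: a = malloc(10) -> a = 0; heap: [0-9 ALLOC][10-46 FREE]
Op 2: b = malloc(10) -> b = 10; heap: [0-9 ALLOC][10-19 ALLOC][20-46 FREE]
Op 3: c = malloc(8) -> c = 20; heap: [0-9 ALLOC][10-19 ALLOC][20-27 ALLOC][28-46 FREE]
Op 4: d = malloc(7) -> d = 28; heap: [0-9 ALLOC][10-19 ALLOC][20-27 ALLOC][28-34 ALLOC][35-46 FREE]
malloc(12): first-fit scan over [0-9 ALLOC][10-19 ALLOC][20-27 ALLOC][28-34 ALLOC][35-46 FREE] -> 35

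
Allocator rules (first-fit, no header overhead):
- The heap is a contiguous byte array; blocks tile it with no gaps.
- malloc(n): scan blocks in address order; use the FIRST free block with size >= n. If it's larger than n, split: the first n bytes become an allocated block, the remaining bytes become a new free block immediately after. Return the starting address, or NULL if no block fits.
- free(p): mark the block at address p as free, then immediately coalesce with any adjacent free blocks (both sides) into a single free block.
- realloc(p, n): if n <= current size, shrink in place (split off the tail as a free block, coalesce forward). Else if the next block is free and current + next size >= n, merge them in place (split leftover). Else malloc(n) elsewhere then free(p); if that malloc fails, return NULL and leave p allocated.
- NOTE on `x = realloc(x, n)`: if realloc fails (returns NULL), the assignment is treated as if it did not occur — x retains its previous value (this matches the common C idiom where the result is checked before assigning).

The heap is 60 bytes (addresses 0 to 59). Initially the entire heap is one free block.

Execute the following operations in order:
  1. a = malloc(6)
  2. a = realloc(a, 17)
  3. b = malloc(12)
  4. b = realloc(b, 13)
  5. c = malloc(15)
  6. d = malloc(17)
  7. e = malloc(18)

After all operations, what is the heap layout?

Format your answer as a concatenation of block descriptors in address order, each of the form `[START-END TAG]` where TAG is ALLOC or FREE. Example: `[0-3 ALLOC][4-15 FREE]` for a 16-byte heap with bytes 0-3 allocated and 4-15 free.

Answer: [0-16 ALLOC][17-29 ALLOC][30-44 ALLOC][45-59 FREE]

Derivation:
Op 1: a = malloc(6) -> a = 0; heap: [0-5 ALLOC][6-59 FREE]
Op 2: a = realloc(a, 17) -> a = 0; heap: [0-16 ALLOC][17-59 FREE]
Op 3: b = malloc(12) -> b = 17; heap: [0-16 ALLOC][17-28 ALLOC][29-59 FREE]
Op 4: b = realloc(b, 13) -> b = 17; heap: [0-16 ALLOC][17-29 ALLOC][30-59 FREE]
Op 5: c = malloc(15) -> c = 30; heap: [0-16 ALLOC][17-29 ALLOC][30-44 ALLOC][45-59 FREE]
Op 6: d = malloc(17) -> d = NULL; heap: [0-16 ALLOC][17-29 ALLOC][30-44 ALLOC][45-59 FREE]
Op 7: e = malloc(18) -> e = NULL; heap: [0-16 ALLOC][17-29 ALLOC][30-44 ALLOC][45-59 FREE]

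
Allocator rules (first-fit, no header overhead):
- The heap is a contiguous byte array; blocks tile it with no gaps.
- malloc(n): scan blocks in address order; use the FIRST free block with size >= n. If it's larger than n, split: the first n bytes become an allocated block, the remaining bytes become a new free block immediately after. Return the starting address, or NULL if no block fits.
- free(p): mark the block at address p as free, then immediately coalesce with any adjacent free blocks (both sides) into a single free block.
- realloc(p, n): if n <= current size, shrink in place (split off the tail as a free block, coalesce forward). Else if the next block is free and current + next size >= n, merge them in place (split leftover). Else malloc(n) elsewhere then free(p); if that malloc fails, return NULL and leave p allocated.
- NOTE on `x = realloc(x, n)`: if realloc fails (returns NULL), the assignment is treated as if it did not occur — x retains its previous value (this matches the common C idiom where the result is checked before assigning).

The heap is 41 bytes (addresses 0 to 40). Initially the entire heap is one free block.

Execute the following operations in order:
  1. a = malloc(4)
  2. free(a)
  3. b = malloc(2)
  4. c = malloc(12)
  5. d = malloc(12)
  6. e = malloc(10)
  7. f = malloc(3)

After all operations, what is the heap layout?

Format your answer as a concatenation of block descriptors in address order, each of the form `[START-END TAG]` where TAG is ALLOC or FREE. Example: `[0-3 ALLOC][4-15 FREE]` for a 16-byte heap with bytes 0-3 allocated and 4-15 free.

Answer: [0-1 ALLOC][2-13 ALLOC][14-25 ALLOC][26-35 ALLOC][36-38 ALLOC][39-40 FREE]

Derivation:
Op 1: a = malloc(4) -> a = 0; heap: [0-3 ALLOC][4-40 FREE]
Op 2: free(a) -> (freed a); heap: [0-40 FREE]
Op 3: b = malloc(2) -> b = 0; heap: [0-1 ALLOC][2-40 FREE]
Op 4: c = malloc(12) -> c = 2; heap: [0-1 ALLOC][2-13 ALLOC][14-40 FREE]
Op 5: d = malloc(12) -> d = 14; heap: [0-1 ALLOC][2-13 ALLOC][14-25 ALLOC][26-40 FREE]
Op 6: e = malloc(10) -> e = 26; heap: [0-1 ALLOC][2-13 ALLOC][14-25 ALLOC][26-35 ALLOC][36-40 FREE]
Op 7: f = malloc(3) -> f = 36; heap: [0-1 ALLOC][2-13 ALLOC][14-25 ALLOC][26-35 ALLOC][36-38 ALLOC][39-40 FREE]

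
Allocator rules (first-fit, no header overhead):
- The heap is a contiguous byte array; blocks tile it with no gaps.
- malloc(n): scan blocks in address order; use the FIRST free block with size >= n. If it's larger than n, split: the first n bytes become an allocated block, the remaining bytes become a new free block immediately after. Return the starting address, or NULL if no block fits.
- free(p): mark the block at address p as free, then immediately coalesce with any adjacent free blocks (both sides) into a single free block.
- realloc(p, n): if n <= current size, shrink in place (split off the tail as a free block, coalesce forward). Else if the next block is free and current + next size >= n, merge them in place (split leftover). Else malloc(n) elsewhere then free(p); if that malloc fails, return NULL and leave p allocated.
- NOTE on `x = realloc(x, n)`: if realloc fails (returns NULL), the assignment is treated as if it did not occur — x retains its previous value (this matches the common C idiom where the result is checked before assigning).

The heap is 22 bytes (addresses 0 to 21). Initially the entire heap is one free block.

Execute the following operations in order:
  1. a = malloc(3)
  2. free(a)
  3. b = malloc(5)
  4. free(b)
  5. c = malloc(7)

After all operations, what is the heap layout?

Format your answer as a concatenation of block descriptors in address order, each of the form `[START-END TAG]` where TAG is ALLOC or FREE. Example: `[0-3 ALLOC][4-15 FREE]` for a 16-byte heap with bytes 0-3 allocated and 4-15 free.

Answer: [0-6 ALLOC][7-21 FREE]

Derivation:
Op 1: a = malloc(3) -> a = 0; heap: [0-2 ALLOC][3-21 FREE]
Op 2: free(a) -> (freed a); heap: [0-21 FREE]
Op 3: b = malloc(5) -> b = 0; heap: [0-4 ALLOC][5-21 FREE]
Op 4: free(b) -> (freed b); heap: [0-21 FREE]
Op 5: c = malloc(7) -> c = 0; heap: [0-6 ALLOC][7-21 FREE]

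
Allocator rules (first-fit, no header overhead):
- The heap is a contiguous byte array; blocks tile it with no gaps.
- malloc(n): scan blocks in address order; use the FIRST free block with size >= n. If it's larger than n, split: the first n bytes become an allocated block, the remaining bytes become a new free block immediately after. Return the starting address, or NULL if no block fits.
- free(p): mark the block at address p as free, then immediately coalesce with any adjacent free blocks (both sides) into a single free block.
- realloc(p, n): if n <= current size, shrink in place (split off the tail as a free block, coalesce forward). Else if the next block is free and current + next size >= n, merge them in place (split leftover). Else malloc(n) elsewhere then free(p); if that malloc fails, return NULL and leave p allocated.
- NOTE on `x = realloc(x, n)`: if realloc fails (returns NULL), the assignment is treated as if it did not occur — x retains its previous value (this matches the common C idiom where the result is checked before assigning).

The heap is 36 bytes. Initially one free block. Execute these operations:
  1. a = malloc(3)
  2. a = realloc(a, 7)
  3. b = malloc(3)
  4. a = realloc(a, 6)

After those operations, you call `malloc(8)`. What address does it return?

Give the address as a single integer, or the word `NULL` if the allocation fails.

Op 1: a = malloc(3) -> a = 0; heap: [0-2 ALLOC][3-35 FREE]
Op 2: a = realloc(a, 7) -> a = 0; heap: [0-6 ALLOC][7-35 FREE]
Op 3: b = malloc(3) -> b = 7; heap: [0-6 ALLOC][7-9 ALLOC][10-35 FREE]
Op 4: a = realloc(a, 6) -> a = 0; heap: [0-5 ALLOC][6-6 FREE][7-9 ALLOC][10-35 FREE]
malloc(8): first-fit scan over [0-5 ALLOC][6-6 FREE][7-9 ALLOC][10-35 FREE] -> 10

Answer: 10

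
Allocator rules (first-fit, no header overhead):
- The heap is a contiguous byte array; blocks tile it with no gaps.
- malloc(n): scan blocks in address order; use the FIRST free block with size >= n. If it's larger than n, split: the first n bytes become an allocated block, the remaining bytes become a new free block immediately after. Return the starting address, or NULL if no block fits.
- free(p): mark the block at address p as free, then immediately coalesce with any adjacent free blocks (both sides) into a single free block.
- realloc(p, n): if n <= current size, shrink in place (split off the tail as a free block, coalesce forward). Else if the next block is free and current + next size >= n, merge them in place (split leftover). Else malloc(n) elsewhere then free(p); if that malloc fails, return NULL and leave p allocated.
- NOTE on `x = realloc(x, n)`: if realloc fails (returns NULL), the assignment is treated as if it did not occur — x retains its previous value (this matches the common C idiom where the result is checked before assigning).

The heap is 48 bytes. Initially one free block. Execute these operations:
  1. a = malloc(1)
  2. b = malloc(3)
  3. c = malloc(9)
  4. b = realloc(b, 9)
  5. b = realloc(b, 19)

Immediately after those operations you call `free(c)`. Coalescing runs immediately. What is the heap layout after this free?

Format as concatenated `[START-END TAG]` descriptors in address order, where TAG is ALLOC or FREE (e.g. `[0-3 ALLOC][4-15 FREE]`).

Op 1: a = malloc(1) -> a = 0; heap: [0-0 ALLOC][1-47 FREE]
Op 2: b = malloc(3) -> b = 1; heap: [0-0 ALLOC][1-3 ALLOC][4-47 FREE]
Op 3: c = malloc(9) -> c = 4; heap: [0-0 ALLOC][1-3 ALLOC][4-12 ALLOC][13-47 FREE]
Op 4: b = realloc(b, 9) -> b = 13; heap: [0-0 ALLOC][1-3 FREE][4-12 ALLOC][13-21 ALLOC][22-47 FREE]
Op 5: b = realloc(b, 19) -> b = 13; heap: [0-0 ALLOC][1-3 FREE][4-12 ALLOC][13-31 ALLOC][32-47 FREE]
free(c): c = 4 -> block [4-12 ALLOC]; mark free, coalesce with adjacent free neighbors -> [0-0 ALLOC][1-12 FREE][13-31 ALLOC][32-47 FREE]

Answer: [0-0 ALLOC][1-12 FREE][13-31 ALLOC][32-47 FREE]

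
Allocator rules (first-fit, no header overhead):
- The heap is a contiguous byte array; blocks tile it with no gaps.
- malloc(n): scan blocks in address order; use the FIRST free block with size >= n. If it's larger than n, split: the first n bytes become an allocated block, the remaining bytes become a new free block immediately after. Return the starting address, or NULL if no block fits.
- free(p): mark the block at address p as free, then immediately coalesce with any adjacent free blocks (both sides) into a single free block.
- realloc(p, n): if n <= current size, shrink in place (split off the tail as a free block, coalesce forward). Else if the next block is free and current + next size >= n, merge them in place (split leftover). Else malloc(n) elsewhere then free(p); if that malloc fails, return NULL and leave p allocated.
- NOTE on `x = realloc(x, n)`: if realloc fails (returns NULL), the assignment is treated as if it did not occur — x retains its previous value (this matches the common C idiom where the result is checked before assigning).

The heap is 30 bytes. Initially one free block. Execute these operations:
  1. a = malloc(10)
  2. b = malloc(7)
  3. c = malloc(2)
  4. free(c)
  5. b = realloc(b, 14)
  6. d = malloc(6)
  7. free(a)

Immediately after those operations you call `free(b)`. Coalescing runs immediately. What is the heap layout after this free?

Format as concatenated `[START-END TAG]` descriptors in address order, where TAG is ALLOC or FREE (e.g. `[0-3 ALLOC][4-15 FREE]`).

Op 1: a = malloc(10) -> a = 0; heap: [0-9 ALLOC][10-29 FREE]
Op 2: b = malloc(7) -> b = 10; heap: [0-9 ALLOC][10-16 ALLOC][17-29 FREE]
Op 3: c = malloc(2) -> c = 17; heap: [0-9 ALLOC][10-16 ALLOC][17-18 ALLOC][19-29 FREE]
Op 4: free(c) -> (freed c); heap: [0-9 ALLOC][10-16 ALLOC][17-29 FREE]
Op 5: b = realloc(b, 14) -> b = 10; heap: [0-9 ALLOC][10-23 ALLOC][24-29 FREE]
Op 6: d = malloc(6) -> d = 24; heap: [0-9 ALLOC][10-23 ALLOC][24-29 ALLOC]
Op 7: free(a) -> (freed a); heap: [0-9 FREE][10-23 ALLOC][24-29 ALLOC]
free(b): b = 10 -> block [10-23 ALLOC]; mark free, coalesce with adjacent free neighbors -> [0-23 FREE][24-29 ALLOC]

Answer: [0-23 FREE][24-29 ALLOC]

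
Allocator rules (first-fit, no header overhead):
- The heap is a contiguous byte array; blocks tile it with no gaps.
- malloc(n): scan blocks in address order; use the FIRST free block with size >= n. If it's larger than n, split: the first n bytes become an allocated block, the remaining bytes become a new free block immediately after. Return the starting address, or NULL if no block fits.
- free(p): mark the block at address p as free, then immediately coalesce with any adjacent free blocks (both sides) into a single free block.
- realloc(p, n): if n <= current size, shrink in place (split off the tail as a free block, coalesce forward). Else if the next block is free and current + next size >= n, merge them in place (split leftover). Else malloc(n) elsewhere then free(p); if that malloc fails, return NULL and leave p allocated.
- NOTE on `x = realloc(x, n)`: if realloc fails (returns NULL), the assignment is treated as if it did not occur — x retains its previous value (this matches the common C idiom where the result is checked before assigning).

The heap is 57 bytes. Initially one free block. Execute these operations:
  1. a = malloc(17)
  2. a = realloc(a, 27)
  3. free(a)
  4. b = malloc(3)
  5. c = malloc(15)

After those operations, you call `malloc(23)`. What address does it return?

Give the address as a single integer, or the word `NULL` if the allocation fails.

Op 1: a = malloc(17) -> a = 0; heap: [0-16 ALLOC][17-56 FREE]
Op 2: a = realloc(a, 27) -> a = 0; heap: [0-26 ALLOC][27-56 FREE]
Op 3: free(a) -> (freed a); heap: [0-56 FREE]
Op 4: b = malloc(3) -> b = 0; heap: [0-2 ALLOC][3-56 FREE]
Op 5: c = malloc(15) -> c = 3; heap: [0-2 ALLOC][3-17 ALLOC][18-56 FREE]
malloc(23): first-fit scan over [0-2 ALLOC][3-17 ALLOC][18-56 FREE] -> 18

Answer: 18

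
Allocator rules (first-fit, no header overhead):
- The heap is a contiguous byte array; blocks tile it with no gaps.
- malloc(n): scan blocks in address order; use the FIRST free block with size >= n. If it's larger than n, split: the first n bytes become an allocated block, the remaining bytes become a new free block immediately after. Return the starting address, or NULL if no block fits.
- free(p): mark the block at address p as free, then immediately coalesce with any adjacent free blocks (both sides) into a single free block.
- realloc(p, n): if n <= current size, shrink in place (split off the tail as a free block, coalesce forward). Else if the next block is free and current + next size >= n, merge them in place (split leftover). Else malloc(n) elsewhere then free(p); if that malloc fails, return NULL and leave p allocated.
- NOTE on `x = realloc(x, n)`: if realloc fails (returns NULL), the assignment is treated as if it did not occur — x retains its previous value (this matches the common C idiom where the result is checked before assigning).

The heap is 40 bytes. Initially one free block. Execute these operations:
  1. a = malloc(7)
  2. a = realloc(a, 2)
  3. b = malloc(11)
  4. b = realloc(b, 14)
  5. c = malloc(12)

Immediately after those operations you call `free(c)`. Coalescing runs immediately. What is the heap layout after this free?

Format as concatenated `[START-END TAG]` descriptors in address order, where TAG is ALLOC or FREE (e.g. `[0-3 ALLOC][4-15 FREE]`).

Op 1: a = malloc(7) -> a = 0; heap: [0-6 ALLOC][7-39 FREE]
Op 2: a = realloc(a, 2) -> a = 0; heap: [0-1 ALLOC][2-39 FREE]
Op 3: b = malloc(11) -> b = 2; heap: [0-1 ALLOC][2-12 ALLOC][13-39 FREE]
Op 4: b = realloc(b, 14) -> b = 2; heap: [0-1 ALLOC][2-15 ALLOC][16-39 FREE]
Op 5: c = malloc(12) -> c = 16; heap: [0-1 ALLOC][2-15 ALLOC][16-27 ALLOC][28-39 FREE]
free(c): c = 16 -> block [16-27 ALLOC]; mark free, coalesce with adjacent free neighbors -> [0-1 ALLOC][2-15 ALLOC][16-39 FREE]

Answer: [0-1 ALLOC][2-15 ALLOC][16-39 FREE]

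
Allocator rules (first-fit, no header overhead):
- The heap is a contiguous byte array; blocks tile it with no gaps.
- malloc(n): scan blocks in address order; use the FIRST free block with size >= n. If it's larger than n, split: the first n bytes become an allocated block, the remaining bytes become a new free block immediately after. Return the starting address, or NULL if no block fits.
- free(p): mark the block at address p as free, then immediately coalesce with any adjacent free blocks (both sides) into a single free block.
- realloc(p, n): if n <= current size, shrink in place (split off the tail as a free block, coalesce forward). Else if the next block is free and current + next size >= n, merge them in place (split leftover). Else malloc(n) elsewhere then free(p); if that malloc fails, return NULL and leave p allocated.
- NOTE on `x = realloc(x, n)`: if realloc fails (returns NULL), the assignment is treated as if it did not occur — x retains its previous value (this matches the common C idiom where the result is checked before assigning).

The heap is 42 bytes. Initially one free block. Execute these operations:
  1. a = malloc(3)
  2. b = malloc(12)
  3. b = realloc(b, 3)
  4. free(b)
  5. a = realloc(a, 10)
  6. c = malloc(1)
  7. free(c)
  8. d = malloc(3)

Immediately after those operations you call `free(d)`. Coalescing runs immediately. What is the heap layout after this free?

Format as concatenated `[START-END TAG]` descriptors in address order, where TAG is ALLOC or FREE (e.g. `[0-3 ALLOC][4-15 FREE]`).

Op 1: a = malloc(3) -> a = 0; heap: [0-2 ALLOC][3-41 FREE]
Op 2: b = malloc(12) -> b = 3; heap: [0-2 ALLOC][3-14 ALLOC][15-41 FREE]
Op 3: b = realloc(b, 3) -> b = 3; heap: [0-2 ALLOC][3-5 ALLOC][6-41 FREE]
Op 4: free(b) -> (freed b); heap: [0-2 ALLOC][3-41 FREE]
Op 5: a = realloc(a, 10) -> a = 0; heap: [0-9 ALLOC][10-41 FREE]
Op 6: c = malloc(1) -> c = 10; heap: [0-9 ALLOC][10-10 ALLOC][11-41 FREE]
Op 7: free(c) -> (freed c); heap: [0-9 ALLOC][10-41 FREE]
Op 8: d = malloc(3) -> d = 10; heap: [0-9 ALLOC][10-12 ALLOC][13-41 FREE]
free(d): d = 10 -> block [10-12 ALLOC]; mark free, coalesce with adjacent free neighbors -> [0-9 ALLOC][10-41 FREE]

Answer: [0-9 ALLOC][10-41 FREE]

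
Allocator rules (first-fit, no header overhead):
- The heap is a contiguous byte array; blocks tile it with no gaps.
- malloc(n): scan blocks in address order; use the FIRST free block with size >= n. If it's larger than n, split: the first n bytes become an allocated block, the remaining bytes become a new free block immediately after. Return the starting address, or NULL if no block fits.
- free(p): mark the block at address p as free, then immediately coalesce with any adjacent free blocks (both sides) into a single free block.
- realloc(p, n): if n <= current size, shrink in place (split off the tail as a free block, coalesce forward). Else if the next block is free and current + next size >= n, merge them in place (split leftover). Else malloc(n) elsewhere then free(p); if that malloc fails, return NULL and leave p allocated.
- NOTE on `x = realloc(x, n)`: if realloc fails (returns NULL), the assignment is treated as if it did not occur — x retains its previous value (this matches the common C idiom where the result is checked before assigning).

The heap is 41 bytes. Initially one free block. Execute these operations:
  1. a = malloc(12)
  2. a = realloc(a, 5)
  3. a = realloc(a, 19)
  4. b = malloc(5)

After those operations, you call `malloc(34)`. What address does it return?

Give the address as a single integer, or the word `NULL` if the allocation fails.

Answer: NULL

Derivation:
Op 1: a = malloc(12) -> a = 0; heap: [0-11 ALLOC][12-40 FREE]
Op 2: a = realloc(a, 5) -> a = 0; heap: [0-4 ALLOC][5-40 FREE]
Op 3: a = realloc(a, 19) -> a = 0; heap: [0-18 ALLOC][19-40 FREE]
Op 4: b = malloc(5) -> b = 19; heap: [0-18 ALLOC][19-23 ALLOC][24-40 FREE]
malloc(34): first-fit scan over [0-18 ALLOC][19-23 ALLOC][24-40 FREE] -> NULL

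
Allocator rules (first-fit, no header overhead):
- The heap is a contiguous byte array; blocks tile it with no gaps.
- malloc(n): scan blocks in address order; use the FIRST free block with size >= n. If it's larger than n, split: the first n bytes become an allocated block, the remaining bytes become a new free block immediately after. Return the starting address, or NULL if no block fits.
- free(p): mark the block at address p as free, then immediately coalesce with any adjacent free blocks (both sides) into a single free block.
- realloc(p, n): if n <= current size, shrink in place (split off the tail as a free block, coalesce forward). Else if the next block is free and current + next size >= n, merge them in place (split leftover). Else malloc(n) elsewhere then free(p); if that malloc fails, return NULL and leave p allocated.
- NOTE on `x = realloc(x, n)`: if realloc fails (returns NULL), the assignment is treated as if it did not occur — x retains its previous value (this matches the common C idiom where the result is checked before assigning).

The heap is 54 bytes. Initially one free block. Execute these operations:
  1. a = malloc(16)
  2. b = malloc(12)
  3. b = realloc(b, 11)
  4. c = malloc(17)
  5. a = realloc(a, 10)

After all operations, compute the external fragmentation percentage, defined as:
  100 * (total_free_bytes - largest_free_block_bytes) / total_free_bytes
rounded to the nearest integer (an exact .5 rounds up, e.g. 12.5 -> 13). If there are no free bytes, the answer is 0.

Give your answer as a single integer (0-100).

Op 1: a = malloc(16) -> a = 0; heap: [0-15 ALLOC][16-53 FREE]
Op 2: b = malloc(12) -> b = 16; heap: [0-15 ALLOC][16-27 ALLOC][28-53 FREE]
Op 3: b = realloc(b, 11) -> b = 16; heap: [0-15 ALLOC][16-26 ALLOC][27-53 FREE]
Op 4: c = malloc(17) -> c = 27; heap: [0-15 ALLOC][16-26 ALLOC][27-43 ALLOC][44-53 FREE]
Op 5: a = realloc(a, 10) -> a = 0; heap: [0-9 ALLOC][10-15 FREE][16-26 ALLOC][27-43 ALLOC][44-53 FREE]
Free blocks: [6 10] total_free=16 largest=10 -> 100*(16-10)/16 = 600/16 = 37.5 -> rounds to 38

Answer: 38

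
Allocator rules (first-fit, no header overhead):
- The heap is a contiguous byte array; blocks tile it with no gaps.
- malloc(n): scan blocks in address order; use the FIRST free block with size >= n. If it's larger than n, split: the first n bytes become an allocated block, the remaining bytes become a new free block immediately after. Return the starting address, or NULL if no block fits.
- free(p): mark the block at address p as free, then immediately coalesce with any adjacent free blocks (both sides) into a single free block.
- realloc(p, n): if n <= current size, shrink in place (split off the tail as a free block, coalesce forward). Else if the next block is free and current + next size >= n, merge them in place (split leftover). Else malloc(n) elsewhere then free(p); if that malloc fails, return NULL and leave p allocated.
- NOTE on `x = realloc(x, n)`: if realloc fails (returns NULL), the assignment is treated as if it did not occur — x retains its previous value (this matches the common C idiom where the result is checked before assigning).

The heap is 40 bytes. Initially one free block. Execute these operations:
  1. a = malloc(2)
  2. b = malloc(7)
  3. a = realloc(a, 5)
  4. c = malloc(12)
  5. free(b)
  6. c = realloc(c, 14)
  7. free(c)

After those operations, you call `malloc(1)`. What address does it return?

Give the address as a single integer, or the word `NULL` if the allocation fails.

Answer: 0

Derivation:
Op 1: a = malloc(2) -> a = 0; heap: [0-1 ALLOC][2-39 FREE]
Op 2: b = malloc(7) -> b = 2; heap: [0-1 ALLOC][2-8 ALLOC][9-39 FREE]
Op 3: a = realloc(a, 5) -> a = 9; heap: [0-1 FREE][2-8 ALLOC][9-13 ALLOC][14-39 FREE]
Op 4: c = malloc(12) -> c = 14; heap: [0-1 FREE][2-8 ALLOC][9-13 ALLOC][14-25 ALLOC][26-39 FREE]
Op 5: free(b) -> (freed b); heap: [0-8 FREE][9-13 ALLOC][14-25 ALLOC][26-39 FREE]
Op 6: c = realloc(c, 14) -> c = 14; heap: [0-8 FREE][9-13 ALLOC][14-27 ALLOC][28-39 FREE]
Op 7: free(c) -> (freed c); heap: [0-8 FREE][9-13 ALLOC][14-39 FREE]
malloc(1): first-fit scan over [0-8 FREE][9-13 ALLOC][14-39 FREE] -> 0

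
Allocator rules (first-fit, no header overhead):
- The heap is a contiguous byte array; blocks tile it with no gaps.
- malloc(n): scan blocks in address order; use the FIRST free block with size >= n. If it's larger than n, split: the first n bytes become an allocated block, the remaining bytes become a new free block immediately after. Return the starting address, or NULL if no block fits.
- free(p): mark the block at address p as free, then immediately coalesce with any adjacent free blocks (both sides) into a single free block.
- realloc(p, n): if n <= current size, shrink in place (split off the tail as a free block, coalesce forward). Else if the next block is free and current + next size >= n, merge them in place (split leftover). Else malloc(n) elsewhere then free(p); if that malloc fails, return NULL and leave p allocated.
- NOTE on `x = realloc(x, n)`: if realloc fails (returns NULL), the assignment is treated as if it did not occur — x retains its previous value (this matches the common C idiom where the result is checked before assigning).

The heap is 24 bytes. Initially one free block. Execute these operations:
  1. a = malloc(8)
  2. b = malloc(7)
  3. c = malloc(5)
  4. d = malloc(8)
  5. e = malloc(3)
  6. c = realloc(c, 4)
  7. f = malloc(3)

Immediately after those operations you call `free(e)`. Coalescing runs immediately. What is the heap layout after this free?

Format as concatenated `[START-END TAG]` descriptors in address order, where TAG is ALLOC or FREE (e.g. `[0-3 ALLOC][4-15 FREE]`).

Answer: [0-7 ALLOC][8-14 ALLOC][15-18 ALLOC][19-23 FREE]

Derivation:
Op 1: a = malloc(8) -> a = 0; heap: [0-7 ALLOC][8-23 FREE]
Op 2: b = malloc(7) -> b = 8; heap: [0-7 ALLOC][8-14 ALLOC][15-23 FREE]
Op 3: c = malloc(5) -> c = 15; heap: [0-7 ALLOC][8-14 ALLOC][15-19 ALLOC][20-23 FREE]
Op 4: d = malloc(8) -> d = NULL; heap: [0-7 ALLOC][8-14 ALLOC][15-19 ALLOC][20-23 FREE]
Op 5: e = malloc(3) -> e = 20; heap: [0-7 ALLOC][8-14 ALLOC][15-19 ALLOC][20-22 ALLOC][23-23 FREE]
Op 6: c = realloc(c, 4) -> c = 15; heap: [0-7 ALLOC][8-14 ALLOC][15-18 ALLOC][19-19 FREE][20-22 ALLOC][23-23 FREE]
Op 7: f = malloc(3) -> f = NULL; heap: [0-7 ALLOC][8-14 ALLOC][15-18 ALLOC][19-19 FREE][20-22 ALLOC][23-23 FREE]
free(e): e = 20 -> block [20-22 ALLOC]; mark free, coalesce with adjacent free neighbors -> [0-7 ALLOC][8-14 ALLOC][15-18 ALLOC][19-23 FREE]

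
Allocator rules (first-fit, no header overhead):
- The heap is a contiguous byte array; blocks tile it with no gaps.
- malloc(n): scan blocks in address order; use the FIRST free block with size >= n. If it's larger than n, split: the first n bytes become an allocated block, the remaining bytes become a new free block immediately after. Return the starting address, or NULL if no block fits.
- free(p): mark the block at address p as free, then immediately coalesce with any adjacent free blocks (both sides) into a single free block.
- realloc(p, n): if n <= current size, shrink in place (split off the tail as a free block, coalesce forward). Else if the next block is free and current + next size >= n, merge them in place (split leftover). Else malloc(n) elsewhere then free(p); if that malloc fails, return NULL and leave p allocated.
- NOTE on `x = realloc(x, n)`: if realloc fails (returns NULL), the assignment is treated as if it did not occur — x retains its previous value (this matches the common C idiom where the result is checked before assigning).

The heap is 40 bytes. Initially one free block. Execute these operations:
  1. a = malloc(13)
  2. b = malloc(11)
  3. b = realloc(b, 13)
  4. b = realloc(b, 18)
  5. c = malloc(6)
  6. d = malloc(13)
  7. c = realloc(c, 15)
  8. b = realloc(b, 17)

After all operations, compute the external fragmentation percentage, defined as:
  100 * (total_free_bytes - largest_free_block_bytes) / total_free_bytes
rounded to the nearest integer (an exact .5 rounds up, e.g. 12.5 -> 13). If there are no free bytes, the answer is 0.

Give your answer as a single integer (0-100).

Op 1: a = malloc(13) -> a = 0; heap: [0-12 ALLOC][13-39 FREE]
Op 2: b = malloc(11) -> b = 13; heap: [0-12 ALLOC][13-23 ALLOC][24-39 FREE]
Op 3: b = realloc(b, 13) -> b = 13; heap: [0-12 ALLOC][13-25 ALLOC][26-39 FREE]
Op 4: b = realloc(b, 18) -> b = 13; heap: [0-12 ALLOC][13-30 ALLOC][31-39 FREE]
Op 5: c = malloc(6) -> c = 31; heap: [0-12 ALLOC][13-30 ALLOC][31-36 ALLOC][37-39 FREE]
Op 6: d = malloc(13) -> d = NULL; heap: [0-12 ALLOC][13-30 ALLOC][31-36 ALLOC][37-39 FREE]
Op 7: c = realloc(c, 15) -> NULL (c unchanged); heap: [0-12 ALLOC][13-30 ALLOC][31-36 ALLOC][37-39 FREE]
Op 8: b = realloc(b, 17) -> b = 13; heap: [0-12 ALLOC][13-29 ALLOC][30-30 FREE][31-36 ALLOC][37-39 FREE]
Free blocks: [1 3] total_free=4 largest=3 -> 100*(4-3)/4 = 100/4 = 25

Answer: 25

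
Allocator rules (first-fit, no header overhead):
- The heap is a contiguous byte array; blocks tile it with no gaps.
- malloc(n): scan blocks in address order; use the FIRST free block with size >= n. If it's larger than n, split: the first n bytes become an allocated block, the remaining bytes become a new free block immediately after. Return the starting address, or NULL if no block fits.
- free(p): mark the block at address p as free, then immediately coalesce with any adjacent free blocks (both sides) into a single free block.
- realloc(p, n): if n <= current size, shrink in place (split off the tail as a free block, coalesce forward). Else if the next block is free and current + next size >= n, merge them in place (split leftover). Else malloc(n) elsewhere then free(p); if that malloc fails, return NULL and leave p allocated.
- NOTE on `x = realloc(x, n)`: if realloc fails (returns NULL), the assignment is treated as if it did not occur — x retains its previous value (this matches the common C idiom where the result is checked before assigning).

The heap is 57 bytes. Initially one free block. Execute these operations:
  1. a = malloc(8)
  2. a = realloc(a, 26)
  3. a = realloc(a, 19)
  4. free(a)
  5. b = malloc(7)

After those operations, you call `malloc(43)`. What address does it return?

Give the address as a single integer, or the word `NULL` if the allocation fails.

Op 1: a = malloc(8) -> a = 0; heap: [0-7 ALLOC][8-56 FREE]
Op 2: a = realloc(a, 26) -> a = 0; heap: [0-25 ALLOC][26-56 FREE]
Op 3: a = realloc(a, 19) -> a = 0; heap: [0-18 ALLOC][19-56 FREE]
Op 4: free(a) -> (freed a); heap: [0-56 FREE]
Op 5: b = malloc(7) -> b = 0; heap: [0-6 ALLOC][7-56 FREE]
malloc(43): first-fit scan over [0-6 ALLOC][7-56 FREE] -> 7

Answer: 7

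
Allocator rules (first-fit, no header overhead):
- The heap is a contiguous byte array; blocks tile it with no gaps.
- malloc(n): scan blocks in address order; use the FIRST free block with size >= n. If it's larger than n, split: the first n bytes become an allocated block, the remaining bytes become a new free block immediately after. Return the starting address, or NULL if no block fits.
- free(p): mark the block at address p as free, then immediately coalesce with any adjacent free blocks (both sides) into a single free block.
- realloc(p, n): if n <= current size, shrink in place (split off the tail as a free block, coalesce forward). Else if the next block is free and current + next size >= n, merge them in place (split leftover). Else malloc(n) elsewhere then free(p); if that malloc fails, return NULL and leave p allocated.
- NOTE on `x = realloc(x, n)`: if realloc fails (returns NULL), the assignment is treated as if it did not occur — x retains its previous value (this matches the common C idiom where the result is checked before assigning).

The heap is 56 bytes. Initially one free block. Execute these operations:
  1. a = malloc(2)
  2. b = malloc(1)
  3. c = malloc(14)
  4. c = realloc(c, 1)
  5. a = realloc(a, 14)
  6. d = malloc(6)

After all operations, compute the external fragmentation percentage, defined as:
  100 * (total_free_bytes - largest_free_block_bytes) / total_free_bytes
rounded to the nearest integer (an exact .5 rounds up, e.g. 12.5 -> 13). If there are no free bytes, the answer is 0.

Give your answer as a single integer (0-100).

Op 1: a = malloc(2) -> a = 0; heap: [0-1 ALLOC][2-55 FREE]
Op 2: b = malloc(1) -> b = 2; heap: [0-1 ALLOC][2-2 ALLOC][3-55 FREE]
Op 3: c = malloc(14) -> c = 3; heap: [0-1 ALLOC][2-2 ALLOC][3-16 ALLOC][17-55 FREE]
Op 4: c = realloc(c, 1) -> c = 3; heap: [0-1 ALLOC][2-2 ALLOC][3-3 ALLOC][4-55 FREE]
Op 5: a = realloc(a, 14) -> a = 4; heap: [0-1 FREE][2-2 ALLOC][3-3 ALLOC][4-17 ALLOC][18-55 FREE]
Op 6: d = malloc(6) -> d = 18; heap: [0-1 FREE][2-2 ALLOC][3-3 ALLOC][4-17 ALLOC][18-23 ALLOC][24-55 FREE]
Free blocks: [2 32] total_free=34 largest=32 -> 100*(34-32)/34 = 200/34 ≈ 5.882 -> rounds to 6

Answer: 6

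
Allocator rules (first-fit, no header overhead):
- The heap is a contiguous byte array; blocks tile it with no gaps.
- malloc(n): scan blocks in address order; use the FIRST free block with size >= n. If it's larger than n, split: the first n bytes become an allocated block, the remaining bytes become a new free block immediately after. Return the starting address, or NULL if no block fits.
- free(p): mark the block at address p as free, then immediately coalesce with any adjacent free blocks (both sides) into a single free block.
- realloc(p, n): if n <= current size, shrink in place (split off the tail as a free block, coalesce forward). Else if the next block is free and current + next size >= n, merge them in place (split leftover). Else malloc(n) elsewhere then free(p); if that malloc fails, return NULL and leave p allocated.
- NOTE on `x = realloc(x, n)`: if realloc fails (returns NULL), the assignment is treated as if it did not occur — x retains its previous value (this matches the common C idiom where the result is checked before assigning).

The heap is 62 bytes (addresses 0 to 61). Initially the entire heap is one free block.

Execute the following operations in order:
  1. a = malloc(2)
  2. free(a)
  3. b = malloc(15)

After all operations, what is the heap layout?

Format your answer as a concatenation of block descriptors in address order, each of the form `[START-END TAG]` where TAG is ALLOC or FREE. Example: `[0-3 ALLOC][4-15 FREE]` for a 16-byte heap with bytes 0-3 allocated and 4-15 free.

Op 1: a = malloc(2) -> a = 0; heap: [0-1 ALLOC][2-61 FREE]
Op 2: free(a) -> (freed a); heap: [0-61 FREE]
Op 3: b = malloc(15) -> b = 0; heap: [0-14 ALLOC][15-61 FREE]

Answer: [0-14 ALLOC][15-61 FREE]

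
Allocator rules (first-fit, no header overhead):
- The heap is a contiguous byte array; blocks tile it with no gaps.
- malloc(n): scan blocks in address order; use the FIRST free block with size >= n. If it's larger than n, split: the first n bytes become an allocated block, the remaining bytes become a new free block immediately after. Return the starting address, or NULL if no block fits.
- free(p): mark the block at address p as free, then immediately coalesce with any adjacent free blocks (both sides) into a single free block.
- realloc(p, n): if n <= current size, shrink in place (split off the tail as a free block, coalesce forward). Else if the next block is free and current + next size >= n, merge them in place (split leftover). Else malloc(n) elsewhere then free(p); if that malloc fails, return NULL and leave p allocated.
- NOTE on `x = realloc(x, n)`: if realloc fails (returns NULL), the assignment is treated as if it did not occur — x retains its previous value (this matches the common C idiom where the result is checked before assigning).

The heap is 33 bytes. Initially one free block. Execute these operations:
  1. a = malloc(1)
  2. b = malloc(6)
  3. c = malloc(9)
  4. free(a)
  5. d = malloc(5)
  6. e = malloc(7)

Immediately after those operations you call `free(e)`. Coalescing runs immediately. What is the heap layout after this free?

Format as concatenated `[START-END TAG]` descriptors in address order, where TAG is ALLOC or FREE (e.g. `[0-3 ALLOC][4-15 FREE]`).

Answer: [0-0 FREE][1-6 ALLOC][7-15 ALLOC][16-20 ALLOC][21-32 FREE]

Derivation:
Op 1: a = malloc(1) -> a = 0; heap: [0-0 ALLOC][1-32 FREE]
Op 2: b = malloc(6) -> b = 1; heap: [0-0 ALLOC][1-6 ALLOC][7-32 FREE]
Op 3: c = malloc(9) -> c = 7; heap: [0-0 ALLOC][1-6 ALLOC][7-15 ALLOC][16-32 FREE]
Op 4: free(a) -> (freed a); heap: [0-0 FREE][1-6 ALLOC][7-15 ALLOC][16-32 FREE]
Op 5: d = malloc(5) -> d = 16; heap: [0-0 FREE][1-6 ALLOC][7-15 ALLOC][16-20 ALLOC][21-32 FREE]
Op 6: e = malloc(7) -> e = 21; heap: [0-0 FREE][1-6 ALLOC][7-15 ALLOC][16-20 ALLOC][21-27 ALLOC][28-32 FREE]
free(e): e = 21 -> block [21-27 ALLOC]; mark free, coalesce with adjacent free neighbors -> [0-0 FREE][1-6 ALLOC][7-15 ALLOC][16-20 ALLOC][21-32 FREE]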